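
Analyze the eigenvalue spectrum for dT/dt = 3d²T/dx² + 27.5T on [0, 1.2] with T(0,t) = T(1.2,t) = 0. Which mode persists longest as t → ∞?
Eigenvalues: λₙ = 3n²π²/1.2² - 27.5.
First three modes:
  n=1: λ₁ = 3π²/1.2² - 27.5 ≈ -6.938
  n=2: λ₂ = 12π²/1.2² - 27.5 ≈ 54.747
  n=3: λ₃ = 27π²/1.2² - 27.5 ≈ 157.555
Since 3π²/1.2² ≈ 20.562 < 27.5, λ₁ < 0.
The n=1 mode grows fastest (−λₙ is largest for n=1) → dominates.
Asymptotic: T ~ c₁ sin(πx/1.2) e^{6.938t} (exponential growth at rate −λ₁ ≈ 6.938).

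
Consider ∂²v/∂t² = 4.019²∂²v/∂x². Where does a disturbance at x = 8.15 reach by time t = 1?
Domain of influence: [4.131, 12.169]. Data at x = 8.15 spreads outward at speed 4.019.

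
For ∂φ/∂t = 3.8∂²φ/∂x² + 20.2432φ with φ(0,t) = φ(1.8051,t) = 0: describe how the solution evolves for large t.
φ grows unboundedly. Reaction dominates diffusion (r=20.2432 > κπ²/L²≈11.51); solution grows exponentially.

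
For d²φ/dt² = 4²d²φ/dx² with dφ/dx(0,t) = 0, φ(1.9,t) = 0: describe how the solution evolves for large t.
φ oscillates (no decay). Energy is conserved; the solution oscillates indefinitely as standing waves.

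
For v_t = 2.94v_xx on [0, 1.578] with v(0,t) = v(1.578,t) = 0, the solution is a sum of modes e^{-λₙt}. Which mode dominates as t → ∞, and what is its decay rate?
Eigenvalues: λₙ = 2.94n²π²/1.578².
First three modes:
  n=1: λ₁ = 2.94π²/1.578² ≈ 11.653
  n=2: λ₂ = 11.76π²/1.578² ≈ 46.611 (4× faster decay)
  n=3: λ₃ = 26.46π²/1.578² ≈ 104.876 (9× faster decay)
As t → ∞, higher modes decay exponentially faster. The n=1 mode dominates: v ~ c₁ sin(πx/1.578) e^{-λ₁t}.
Decay rate: λ₁ = 2.94π²/1.578² ≈ 11.653.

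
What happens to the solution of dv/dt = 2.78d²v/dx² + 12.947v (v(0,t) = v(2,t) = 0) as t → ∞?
v grows unboundedly. Reaction dominates diffusion (r=12.947 > κπ²/L²≈6.86); solution grows exponentially.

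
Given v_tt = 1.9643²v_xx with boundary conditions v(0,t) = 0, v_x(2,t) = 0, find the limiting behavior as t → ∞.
v oscillates (no decay). Energy is conserved; the solution oscillates indefinitely as standing waves.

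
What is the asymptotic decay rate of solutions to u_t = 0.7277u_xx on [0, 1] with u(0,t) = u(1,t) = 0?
Eigenvalues: λₙ = 0.7277n²π².
First three modes:
  n=1: λ₁ = 0.7277π² ≈ 7.182
  n=2: λ₂ = 2.9108π² ≈ 28.728 (4× faster decay)
  n=3: λ₃ = 6.5493π² ≈ 64.639 (9× faster decay)
As t → ∞, higher modes decay exponentially faster. The n=1 mode dominates: u ~ c₁ sin(πx) e^{-λ₁t}.
Decay rate: λ₁ = 0.7277π² ≈ 7.182.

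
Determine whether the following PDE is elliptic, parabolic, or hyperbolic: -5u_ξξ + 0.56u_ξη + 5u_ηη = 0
Coefficients: A = -5, B = 0.56, C = 5. B² - 4AC = 100.3136, which is positive, so the equation is hyperbolic.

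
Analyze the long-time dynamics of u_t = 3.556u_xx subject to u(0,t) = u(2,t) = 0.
Long-time behavior: u → 0. Heat diffuses out through both boundaries.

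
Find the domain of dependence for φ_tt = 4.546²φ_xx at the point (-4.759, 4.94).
Domain of dependence: [-27.21624, 17.69824]. Signals travel at speed 4.546, so data within |x - -4.759| ≤ 4.546·4.94 = 22.45724 can reach the point.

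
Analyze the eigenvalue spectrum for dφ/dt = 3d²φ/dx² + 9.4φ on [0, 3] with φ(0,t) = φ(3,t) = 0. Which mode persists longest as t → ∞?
Eigenvalues: λₙ = 3n²π²/3² - 9.4.
First three modes:
  n=1: λ₁ = 3π²/3² - 9.4 ≈ -6.11
  n=2: λ₂ = 12π²/3² - 9.4 ≈ 3.759
  n=3: λ₃ = 27π²/3² - 9.4 ≈ 20.209
Since 3π²/3² ≈ 3.29 < 9.4, λ₁ < 0.
The n=1 mode grows fastest (−λₙ is largest for n=1) → dominates.
Asymptotic: φ ~ c₁ sin(πx/3) e^{6.11t} (exponential growth at rate −λ₁ ≈ 6.11).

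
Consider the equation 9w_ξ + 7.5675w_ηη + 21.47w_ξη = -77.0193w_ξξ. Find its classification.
Rewriting in standard form: 77.0193w_ξξ + 21.47w_ξη + 7.5675w_ηη + 9w_ξ = 0. Elliptic. (A = 77.0193, B = 21.47, C = 7.5675 gives B² - 4AC = -1870.413311.)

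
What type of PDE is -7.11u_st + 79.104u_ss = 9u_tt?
Rewriting in standard form: 79.104u_ss - 7.11u_st - 9u_tt = 0. With A = 79.104, B = -7.11, C = -9, the discriminant is 2898.2961. This is a hyperbolic PDE.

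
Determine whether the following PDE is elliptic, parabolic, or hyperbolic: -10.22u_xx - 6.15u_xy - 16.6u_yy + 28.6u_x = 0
Coefficients: A = -10.22, B = -6.15, C = -16.6. B² - 4AC = -640.7855, which is negative, so the equation is elliptic.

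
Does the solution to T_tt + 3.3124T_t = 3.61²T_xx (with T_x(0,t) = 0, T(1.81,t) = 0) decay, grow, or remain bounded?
T → 0. Damping (γ=3.3124) dissipates energy; oscillations decay exponentially.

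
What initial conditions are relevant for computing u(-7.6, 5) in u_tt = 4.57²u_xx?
Domain of dependence: [-30.45, 15.25]. Signals travel at speed 4.57, so data within |x - -7.6| ≤ 4.57·5 = 22.85 can reach the point.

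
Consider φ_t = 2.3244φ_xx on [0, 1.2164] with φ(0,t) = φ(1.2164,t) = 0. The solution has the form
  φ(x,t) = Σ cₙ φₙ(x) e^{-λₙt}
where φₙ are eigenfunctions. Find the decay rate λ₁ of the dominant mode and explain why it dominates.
Eigenvalues: λₙ = 2.3244n²π²/1.2164².
First three modes:
  n=1: λ₁ = 2.3244π²/1.2164² ≈ 15.505
  n=2: λ₂ = 9.2976π²/1.2164² ≈ 62.018 (4× faster decay)
  n=3: λ₃ = 20.9196π²/1.2164² ≈ 139.541 (9× faster decay)
As t → ∞, higher modes decay exponentially faster. The n=1 mode dominates: φ ~ c₁ sin(πx/1.2164) e^{-λ₁t}.
Decay rate: λ₁ = 2.3244π²/1.2164² ≈ 15.505.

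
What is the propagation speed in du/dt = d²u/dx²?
Infinite. The heat equation is parabolic, not hyperbolic, so disturbances propagate instantly.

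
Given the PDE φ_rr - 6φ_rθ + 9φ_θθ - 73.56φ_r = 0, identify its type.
The second-order coefficients are A = 1, B = -6, C = 9. Since B² - 4AC = 0 = 0, this is a parabolic PDE.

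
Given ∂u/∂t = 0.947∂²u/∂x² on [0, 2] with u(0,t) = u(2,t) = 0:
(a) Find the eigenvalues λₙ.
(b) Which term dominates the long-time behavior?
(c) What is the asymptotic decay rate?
Eigenvalues: λₙ = 0.947n²π²/2².
First three modes:
  n=1: λ₁ = 0.947π²/2² ≈ 2.337
  n=2: λ₂ = 3.788π²/2² ≈ 9.347 (4× faster decay)
  n=3: λ₃ = 8.523π²/2² ≈ 21.03 (9× faster decay)
As t → ∞, higher modes decay exponentially faster. The n=1 mode dominates: u ~ c₁ sin(πx/2) e^{-λ₁t}.
Decay rate: λ₁ = 0.947π²/2² ≈ 2.337.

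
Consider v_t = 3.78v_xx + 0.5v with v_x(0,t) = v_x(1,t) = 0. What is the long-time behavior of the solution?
As t → ∞, v grows unboundedly. With Neumann BCs the constant mode has diffusion eigenvalue 0, so any r > 0 makes it grow like e^(0.5t); solution grows exponentially.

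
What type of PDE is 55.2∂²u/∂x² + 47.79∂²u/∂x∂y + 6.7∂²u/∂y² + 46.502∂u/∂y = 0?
With A = 55.2, B = 47.79, C = 6.7, the discriminant is 804.5241. This is a hyperbolic PDE.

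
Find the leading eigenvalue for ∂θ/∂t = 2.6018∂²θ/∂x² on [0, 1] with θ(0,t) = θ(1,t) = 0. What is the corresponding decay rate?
Eigenvalues: λₙ = 2.6018n²π².
First three modes:
  n=1: λ₁ = 2.6018π² ≈ 25.679
  n=2: λ₂ = 10.4072π² ≈ 102.715 (4× faster decay)
  n=3: λ₃ = 23.4162π² ≈ 231.109 (9× faster decay)
As t → ∞, higher modes decay exponentially faster. The n=1 mode dominates: θ ~ c₁ sin(πx) e^{-λ₁t}.
Decay rate: λ₁ = 2.6018π² ≈ 25.679.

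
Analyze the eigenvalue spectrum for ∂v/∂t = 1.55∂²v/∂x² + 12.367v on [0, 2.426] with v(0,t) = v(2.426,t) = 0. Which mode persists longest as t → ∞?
Eigenvalues: λₙ = 1.55n²π²/2.426² - 12.367.
First three modes:
  n=1: λ₁ = 1.55π²/2.426² - 12.367 ≈ -9.768
  n=2: λ₂ = 6.2π²/2.426² - 12.367 ≈ -1.97
  n=3: λ₃ = 13.95π²/2.426² - 12.367 ≈ 11.026
Since 1.55π²/2.426² ≈ 2.599 < 12.367, λ₁ < 0.
The n=1 mode grows fastest (−λₙ is largest for n=1) → dominates.
Asymptotic: v ~ c₁ sin(πx/2.426) e^{9.768t} (exponential growth at rate −λ₁ ≈ 9.768).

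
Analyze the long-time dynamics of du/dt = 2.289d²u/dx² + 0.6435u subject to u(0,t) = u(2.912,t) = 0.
Long-time behavior: u → 0. Diffusion dominates reaction (r=0.6435 < κπ²/L²≈2.66); solution decays.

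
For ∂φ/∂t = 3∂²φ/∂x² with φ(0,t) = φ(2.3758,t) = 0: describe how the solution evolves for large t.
φ → 0. Heat diffuses out through both boundaries.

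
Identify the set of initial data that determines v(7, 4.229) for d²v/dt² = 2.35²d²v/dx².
Domain of dependence: [-2.93815, 16.93815]. Signals travel at speed 2.35, so data within |x - 7| ≤ 2.35·4.229 = 9.93815 can reach the point.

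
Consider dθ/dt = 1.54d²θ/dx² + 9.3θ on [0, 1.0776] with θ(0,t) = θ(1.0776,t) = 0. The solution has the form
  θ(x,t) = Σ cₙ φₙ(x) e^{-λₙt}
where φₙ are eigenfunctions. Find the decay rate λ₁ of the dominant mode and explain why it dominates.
Eigenvalues: λₙ = 1.54n²π²/1.0776² - 9.3.
First three modes:
  n=1: λ₁ = 1.54π²/1.0776² - 9.3 ≈ 3.789
  n=2: λ₂ = 6.16π²/1.0776² - 9.3 ≈ 43.056
  n=3: λ₃ = 13.86π²/1.0776² - 9.3 ≈ 108.501
Since 1.54π²/1.0776² ≈ 13.089 > 9.3, all λₙ > 0.
The n=1 mode decays slowest → dominates as t → ∞.
Asymptotic: θ ~ c₁ sin(πx/1.0776) e^{-λ₁t} with decay rate λ₁ ≈ 3.789.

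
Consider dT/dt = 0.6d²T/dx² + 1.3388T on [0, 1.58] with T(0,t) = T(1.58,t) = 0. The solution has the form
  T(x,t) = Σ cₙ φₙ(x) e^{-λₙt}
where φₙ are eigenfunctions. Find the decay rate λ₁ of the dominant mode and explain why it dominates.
Eigenvalues: λₙ = 0.6n²π²/1.58² - 1.3388.
First three modes:
  n=1: λ₁ = 0.6π²/1.58² - 1.3388 ≈ 1.033
  n=2: λ₂ = 2.4π²/1.58² - 1.3388 ≈ 8.15
  n=3: λ₃ = 5.4π²/1.58² - 1.3388 ≈ 20.01
Since 0.6π²/1.58² ≈ 2.372 > 1.3388, all λₙ > 0.
The n=1 mode decays slowest → dominates as t → ∞.
Asymptotic: T ~ c₁ sin(πx/1.58) e^{-λ₁t} with decay rate λ₁ ≈ 1.033.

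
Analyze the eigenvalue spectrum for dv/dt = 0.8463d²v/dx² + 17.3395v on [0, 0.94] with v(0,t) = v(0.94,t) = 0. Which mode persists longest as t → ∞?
Eigenvalues: λₙ = 0.8463n²π²/0.94² - 17.3395.
First three modes:
  n=1: λ₁ = 0.8463π²/0.94² - 17.3395 ≈ -7.887
  n=2: λ₂ = 3.3852π²/0.94² - 17.3395 ≈ 20.472
  n=3: λ₃ = 7.6167π²/0.94² - 17.3395 ≈ 67.737
Since 0.8463π²/0.94² ≈ 9.453 < 17.3395, λ₁ < 0.
The n=1 mode grows fastest (−λₙ is largest for n=1) → dominates.
Asymptotic: v ~ c₁ sin(πx/0.94) e^{7.887t} (exponential growth at rate −λ₁ ≈ 7.887).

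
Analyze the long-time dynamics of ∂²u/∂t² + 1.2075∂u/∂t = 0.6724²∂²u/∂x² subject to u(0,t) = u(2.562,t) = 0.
Long-time behavior: u → 0. Damping (γ=1.2075) dissipates energy; oscillations decay exponentially.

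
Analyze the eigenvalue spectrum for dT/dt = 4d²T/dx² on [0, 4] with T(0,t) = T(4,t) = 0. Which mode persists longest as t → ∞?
Eigenvalues: λₙ = 4n²π²/4².
First three modes:
  n=1: λ₁ = 4π²/4² ≈ 2.467
  n=2: λ₂ = 16π²/4² ≈ 9.87 (4× faster decay)
  n=3: λ₃ = 36π²/4² ≈ 22.207 (9× faster decay)
As t → ∞, higher modes decay exponentially faster. The n=1 mode dominates: T ~ c₁ sin(πx/4) e^{-λ₁t}.
Decay rate: λ₁ = 4π²/4² ≈ 2.467.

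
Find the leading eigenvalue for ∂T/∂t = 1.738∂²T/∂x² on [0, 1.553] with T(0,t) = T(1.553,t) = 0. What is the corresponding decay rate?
Eigenvalues: λₙ = 1.738n²π²/1.553².
First three modes:
  n=1: λ₁ = 1.738π²/1.553² ≈ 7.112
  n=2: λ₂ = 6.952π²/1.553² ≈ 28.449 (4× faster decay)
  n=3: λ₃ = 15.642π²/1.553² ≈ 64.01 (9× faster decay)
As t → ∞, higher modes decay exponentially faster. The n=1 mode dominates: T ~ c₁ sin(πx/1.553) e^{-λ₁t}.
Decay rate: λ₁ = 1.738π²/1.553² ≈ 7.112.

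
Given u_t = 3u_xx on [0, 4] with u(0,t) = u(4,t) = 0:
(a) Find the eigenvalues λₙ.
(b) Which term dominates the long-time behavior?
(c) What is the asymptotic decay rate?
Eigenvalues: λₙ = 3n²π²/4².
First three modes:
  n=1: λ₁ = 3π²/4² ≈ 1.851
  n=2: λ₂ = 12π²/4² ≈ 7.402 (4× faster decay)
  n=3: λ₃ = 27π²/4² ≈ 16.655 (9× faster decay)
As t → ∞, higher modes decay exponentially faster. The n=1 mode dominates: u ~ c₁ sin(πx/4) e^{-λ₁t}.
Decay rate: λ₁ = 3π²/4² ≈ 1.851.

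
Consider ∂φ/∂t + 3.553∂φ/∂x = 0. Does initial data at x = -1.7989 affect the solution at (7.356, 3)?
No. Only data at x = -3.303 affects (7.356, 3). Advection has one-way propagation along characteristics.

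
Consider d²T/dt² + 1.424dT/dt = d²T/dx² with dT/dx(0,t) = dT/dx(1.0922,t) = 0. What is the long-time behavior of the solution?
As t → ∞, T → constant (steady state). Damping (γ=1.424) dissipates the nonconstant modes; with Neumann BCs the spatial average obeys M''+γM'=0 and tends to a finite limit.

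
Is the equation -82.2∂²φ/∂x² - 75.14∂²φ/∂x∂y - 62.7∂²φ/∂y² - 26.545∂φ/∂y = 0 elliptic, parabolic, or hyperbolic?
Computing B² - 4AC with A = -82.2, B = -75.14, C = -62.7: discriminant = -14969.7404 (negative). Answer: elliptic.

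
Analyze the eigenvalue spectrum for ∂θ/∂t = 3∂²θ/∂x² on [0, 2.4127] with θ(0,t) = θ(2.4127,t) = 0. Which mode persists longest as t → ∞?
Eigenvalues: λₙ = 3n²π²/2.4127².
First three modes:
  n=1: λ₁ = 3π²/2.4127² ≈ 5.086
  n=2: λ₂ = 12π²/2.4127² ≈ 20.346 (4× faster decay)
  n=3: λ₃ = 27π²/2.4127² ≈ 45.778 (9× faster decay)
As t → ∞, higher modes decay exponentially faster. The n=1 mode dominates: θ ~ c₁ sin(πx/2.4127) e^{-λ₁t}.
Decay rate: λ₁ = 3π²/2.4127² ≈ 5.086.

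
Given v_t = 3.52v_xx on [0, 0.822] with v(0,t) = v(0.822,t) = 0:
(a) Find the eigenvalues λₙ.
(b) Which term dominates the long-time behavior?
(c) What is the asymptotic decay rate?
Eigenvalues: λₙ = 3.52n²π²/0.822².
First three modes:
  n=1: λ₁ = 3.52π²/0.822² ≈ 51.416
  n=2: λ₂ = 14.08π²/0.822² ≈ 205.664 (4× faster decay)
  n=3: λ₃ = 31.68π²/0.822² ≈ 462.745 (9× faster decay)
As t → ∞, higher modes decay exponentially faster. The n=1 mode dominates: v ~ c₁ sin(πx/0.822) e^{-λ₁t}.
Decay rate: λ₁ = 3.52π²/0.822² ≈ 51.416.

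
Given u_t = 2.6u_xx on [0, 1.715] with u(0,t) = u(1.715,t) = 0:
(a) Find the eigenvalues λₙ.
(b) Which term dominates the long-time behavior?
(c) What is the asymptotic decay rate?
Eigenvalues: λₙ = 2.6n²π²/1.715².
First three modes:
  n=1: λ₁ = 2.6π²/1.715² ≈ 8.725
  n=2: λ₂ = 10.4π²/1.715² ≈ 34.898 (4× faster decay)
  n=3: λ₃ = 23.4π²/1.715² ≈ 78.521 (9× faster decay)
As t → ∞, higher modes decay exponentially faster. The n=1 mode dominates: u ~ c₁ sin(πx/1.715) e^{-λ₁t}.
Decay rate: λ₁ = 2.6π²/1.715² ≈ 8.725.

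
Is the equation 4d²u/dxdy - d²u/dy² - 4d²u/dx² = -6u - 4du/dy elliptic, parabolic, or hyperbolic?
Rewriting in standard form: -4d²u/dx² + 4d²u/dxdy - d²u/dy² + 4du/dy + 6u = 0. Computing B² - 4AC with A = -4, B = 4, C = -1: discriminant = 0 (zero). Answer: parabolic.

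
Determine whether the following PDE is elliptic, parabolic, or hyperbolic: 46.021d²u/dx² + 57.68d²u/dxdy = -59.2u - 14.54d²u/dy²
Rewriting in standard form: 46.021d²u/dx² + 57.68d²u/dxdy + 14.54d²u/dy² + 59.2u = 0. Coefficients: A = 46.021, B = 57.68, C = 14.54. B² - 4AC = 650.40104, which is positive, so the equation is hyperbolic.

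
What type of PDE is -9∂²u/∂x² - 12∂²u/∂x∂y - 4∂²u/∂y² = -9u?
Rewriting in standard form: -9∂²u/∂x² - 12∂²u/∂x∂y - 4∂²u/∂y² + 9u = 0. With A = -9, B = -12, C = -4, the discriminant is 0. This is a parabolic PDE.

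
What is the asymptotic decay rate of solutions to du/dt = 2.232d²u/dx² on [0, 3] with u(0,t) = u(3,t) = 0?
Eigenvalues: λₙ = 2.232n²π²/3².
First three modes:
  n=1: λ₁ = 2.232π²/3² ≈ 2.448
  n=2: λ₂ = 8.928π²/3² ≈ 9.791 (4× faster decay)
  n=3: λ₃ = 20.088π²/3² ≈ 22.029 (9× faster decay)
As t → ∞, higher modes decay exponentially faster. The n=1 mode dominates: u ~ c₁ sin(πx/3) e^{-λ₁t}.
Decay rate: λ₁ = 2.232π²/3² ≈ 2.448.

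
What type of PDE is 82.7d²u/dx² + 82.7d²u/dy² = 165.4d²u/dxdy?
Rewriting in standard form: 82.7d²u/dx² - 165.4d²u/dxdy + 82.7d²u/dy² = 0. With A = 82.7, B = -165.4, C = 82.7, the discriminant is 0. This is a parabolic PDE.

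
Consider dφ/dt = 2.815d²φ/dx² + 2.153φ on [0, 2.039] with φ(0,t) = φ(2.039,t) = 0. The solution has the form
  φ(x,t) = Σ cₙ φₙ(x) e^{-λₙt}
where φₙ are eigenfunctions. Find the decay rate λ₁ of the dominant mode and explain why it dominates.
Eigenvalues: λₙ = 2.815n²π²/2.039² - 2.153.
First three modes:
  n=1: λ₁ = 2.815π²/2.039² - 2.153 ≈ 4.53
  n=2: λ₂ = 11.26π²/2.039² - 2.153 ≈ 24.577
  n=3: λ₃ = 25.335π²/2.039² - 2.153 ≈ 57.99
Since 2.815π²/2.039² ≈ 6.683 > 2.153, all λₙ > 0.
The n=1 mode decays slowest → dominates as t → ∞.
Asymptotic: φ ~ c₁ sin(πx/2.039) e^{-λ₁t} with decay rate λ₁ ≈ 4.53.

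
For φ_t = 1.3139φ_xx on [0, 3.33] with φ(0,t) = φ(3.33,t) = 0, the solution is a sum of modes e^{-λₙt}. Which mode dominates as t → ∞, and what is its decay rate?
Eigenvalues: λₙ = 1.3139n²π²/3.33².
First three modes:
  n=1: λ₁ = 1.3139π²/3.33² ≈ 1.169
  n=2: λ₂ = 5.2556π²/3.33² ≈ 4.678 (4× faster decay)
  n=3: λ₃ = 11.8251π²/3.33² ≈ 10.525 (9× faster decay)
As t → ∞, higher modes decay exponentially faster. The n=1 mode dominates: φ ~ c₁ sin(πx/3.33) e^{-λ₁t}.
Decay rate: λ₁ = 1.3139π²/3.33² ≈ 1.169.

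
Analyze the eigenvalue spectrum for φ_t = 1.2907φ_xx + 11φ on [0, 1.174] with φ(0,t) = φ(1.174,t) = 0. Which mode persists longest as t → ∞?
Eigenvalues: λₙ = 1.2907n²π²/1.174² - 11.
First three modes:
  n=1: λ₁ = 1.2907π²/1.174² - 11 ≈ -1.758
  n=2: λ₂ = 5.1628π²/1.174² - 11 ≈ 25.97
  n=3: λ₃ = 11.6163π²/1.174² - 11 ≈ 72.182
Since 1.2907π²/1.174² ≈ 9.242 < 11, λ₁ < 0.
The n=1 mode grows fastest (−λₙ is largest for n=1) → dominates.
Asymptotic: φ ~ c₁ sin(πx/1.174) e^{1.758t} (exponential growth at rate −λ₁ ≈ 1.758).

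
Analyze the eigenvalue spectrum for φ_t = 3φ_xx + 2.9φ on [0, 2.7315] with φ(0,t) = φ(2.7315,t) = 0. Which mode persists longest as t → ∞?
Eigenvalues: λₙ = 3n²π²/2.7315² - 2.9.
First three modes:
  n=1: λ₁ = 3π²/2.7315² - 2.9 ≈ 1.068
  n=2: λ₂ = 12π²/2.7315² - 2.9 ≈ 12.974
  n=3: λ₃ = 27π²/2.7315² - 2.9 ≈ 32.816
Since 3π²/2.7315² ≈ 3.968 > 2.9, all λₙ > 0.
The n=1 mode decays slowest → dominates as t → ∞.
Asymptotic: φ ~ c₁ sin(πx/2.7315) e^{-λ₁t} with decay rate λ₁ ≈ 1.068.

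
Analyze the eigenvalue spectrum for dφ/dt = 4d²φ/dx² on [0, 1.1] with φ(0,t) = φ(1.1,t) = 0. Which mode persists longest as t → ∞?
Eigenvalues: λₙ = 4n²π²/1.1².
First three modes:
  n=1: λ₁ = 4π²/1.1² ≈ 32.627
  n=2: λ₂ = 16π²/1.1² ≈ 130.507 (4× faster decay)
  n=3: λ₃ = 36π²/1.1² ≈ 293.641 (9× faster decay)
As t → ∞, higher modes decay exponentially faster. The n=1 mode dominates: φ ~ c₁ sin(πx/1.1) e^{-λ₁t}.
Decay rate: λ₁ = 4π²/1.1² ≈ 32.627.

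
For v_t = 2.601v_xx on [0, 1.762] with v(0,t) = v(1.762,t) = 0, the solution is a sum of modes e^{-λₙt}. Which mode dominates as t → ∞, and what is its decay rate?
Eigenvalues: λₙ = 2.601n²π²/1.762².
First three modes:
  n=1: λ₁ = 2.601π²/1.762² ≈ 8.269
  n=2: λ₂ = 10.404π²/1.762² ≈ 33.074 (4× faster decay)
  n=3: λ₃ = 23.409π²/1.762² ≈ 74.417 (9× faster decay)
As t → ∞, higher modes decay exponentially faster. The n=1 mode dominates: v ~ c₁ sin(πx/1.762) e^{-λ₁t}.
Decay rate: λ₁ = 2.601π²/1.762² ≈ 8.269.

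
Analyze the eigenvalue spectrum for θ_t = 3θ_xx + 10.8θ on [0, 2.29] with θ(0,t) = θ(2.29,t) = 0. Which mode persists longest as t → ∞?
Eigenvalues: λₙ = 3n²π²/2.29² - 10.8.
First three modes:
  n=1: λ₁ = 3π²/2.29² - 10.8 ≈ -5.154
  n=2: λ₂ = 12π²/2.29² - 10.8 ≈ 11.784
  n=3: λ₃ = 27π²/2.29² - 10.8 ≈ 40.015
Since 3π²/2.29² ≈ 5.646 < 10.8, λ₁ < 0.
The n=1 mode grows fastest (−λₙ is largest for n=1) → dominates.
Asymptotic: θ ~ c₁ sin(πx/2.29) e^{5.154t} (exponential growth at rate −λ₁ ≈ 5.154).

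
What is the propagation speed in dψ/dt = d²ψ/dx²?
Infinite. The heat equation is parabolic, not hyperbolic, so disturbances propagate instantly.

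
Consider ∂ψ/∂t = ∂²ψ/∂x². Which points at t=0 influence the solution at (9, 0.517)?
The entire real line. The heat equation has infinite propagation speed: any initial disturbance instantly affects all points (though exponentially small far away).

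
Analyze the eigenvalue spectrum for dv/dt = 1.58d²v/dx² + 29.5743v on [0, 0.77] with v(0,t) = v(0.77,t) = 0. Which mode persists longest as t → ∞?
Eigenvalues: λₙ = 1.58n²π²/0.77² - 29.5743.
First three modes:
  n=1: λ₁ = 1.58π²/0.77² - 29.5743 ≈ -3.273
  n=2: λ₂ = 6.32π²/0.77² - 29.5743 ≈ 75.63
  n=3: λ₃ = 14.22π²/0.77² - 29.5743 ≈ 207.136
Since 1.58π²/0.77² ≈ 26.301 < 29.5743, λ₁ < 0.
The n=1 mode grows fastest (−λₙ is largest for n=1) → dominates.
Asymptotic: v ~ c₁ sin(πx/0.77) e^{3.273t} (exponential growth at rate −λ₁ ≈ 3.273).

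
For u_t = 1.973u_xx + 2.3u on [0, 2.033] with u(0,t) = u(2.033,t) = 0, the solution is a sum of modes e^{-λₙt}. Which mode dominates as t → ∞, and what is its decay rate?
Eigenvalues: λₙ = 1.973n²π²/2.033² - 2.3.
First three modes:
  n=1: λ₁ = 1.973π²/2.033² - 2.3 ≈ 2.411
  n=2: λ₂ = 7.892π²/2.033² - 2.3 ≈ 16.546
  n=3: λ₃ = 17.757π²/2.033² - 2.3 ≈ 40.103
Since 1.973π²/2.033² ≈ 4.711 > 2.3, all λₙ > 0.
The n=1 mode decays slowest → dominates as t → ∞.
Asymptotic: u ~ c₁ sin(πx/2.033) e^{-λ₁t} with decay rate λ₁ ≈ 2.411.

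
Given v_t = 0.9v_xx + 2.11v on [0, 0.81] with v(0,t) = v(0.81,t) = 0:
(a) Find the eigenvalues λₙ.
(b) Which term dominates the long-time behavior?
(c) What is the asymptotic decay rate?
Eigenvalues: λₙ = 0.9n²π²/0.81² - 2.11.
First three modes:
  n=1: λ₁ = 0.9π²/0.81² - 2.11 ≈ 11.429
  n=2: λ₂ = 3.6π²/0.81² - 2.11 ≈ 52.044
  n=3: λ₃ = 8.1π²/0.81² - 2.11 ≈ 119.737
Since 0.9π²/0.81² ≈ 13.539 > 2.11, all λₙ > 0.
The n=1 mode decays slowest → dominates as t → ∞.
Asymptotic: v ~ c₁ sin(πx/0.81) e^{-λ₁t} with decay rate λ₁ ≈ 11.429.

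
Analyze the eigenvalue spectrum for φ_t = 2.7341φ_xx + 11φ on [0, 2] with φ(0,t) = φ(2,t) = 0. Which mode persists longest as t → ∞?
Eigenvalues: λₙ = 2.7341n²π²/2² - 11.
First three modes:
  n=1: λ₁ = 2.7341π²/2² - 11 ≈ -4.254
  n=2: λ₂ = 10.9364π²/2² - 11 ≈ 15.984
  n=3: λ₃ = 24.6069π²/2² - 11 ≈ 49.715
Since 2.7341π²/2² ≈ 6.746 < 11, λ₁ < 0.
The n=1 mode grows fastest (−λₙ is largest for n=1) → dominates.
Asymptotic: φ ~ c₁ sin(πx/2) e^{4.254t} (exponential growth at rate −λ₁ ≈ 4.254).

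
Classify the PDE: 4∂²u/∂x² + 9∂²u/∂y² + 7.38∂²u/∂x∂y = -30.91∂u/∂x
Rewriting in standard form: 4∂²u/∂x² + 7.38∂²u/∂x∂y + 9∂²u/∂y² + 30.91∂u/∂x = 0. A = 4, B = 7.38, C = 9. Discriminant B² - 4AC = -89.5356. Since -89.5356 < 0, elliptic.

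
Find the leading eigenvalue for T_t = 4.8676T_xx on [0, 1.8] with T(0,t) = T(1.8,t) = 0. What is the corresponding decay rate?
Eigenvalues: λₙ = 4.8676n²π²/1.8².
First three modes:
  n=1: λ₁ = 4.8676π²/1.8² ≈ 14.828
  n=2: λ₂ = 19.4704π²/1.8² ≈ 59.31 (4× faster decay)
  n=3: λ₃ = 43.8084π²/1.8² ≈ 133.448 (9× faster decay)
As t → ∞, higher modes decay exponentially faster. The n=1 mode dominates: T ~ c₁ sin(πx/1.8) e^{-λ₁t}.
Decay rate: λ₁ = 4.8676π²/1.8² ≈ 14.828.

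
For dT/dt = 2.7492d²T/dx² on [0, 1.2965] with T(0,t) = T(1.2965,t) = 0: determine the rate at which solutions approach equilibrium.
Eigenvalues: λₙ = 2.7492n²π²/1.2965².
First three modes:
  n=1: λ₁ = 2.7492π²/1.2965² ≈ 16.142
  n=2: λ₂ = 10.9968π²/1.2965² ≈ 64.569 (4× faster decay)
  n=3: λ₃ = 24.7428π²/1.2965² ≈ 145.279 (9× faster decay)
As t → ∞, higher modes decay exponentially faster. The n=1 mode dominates: T ~ c₁ sin(πx/1.2965) e^{-λ₁t}.
Decay rate: λ₁ = 2.7492π²/1.2965² ≈ 16.142.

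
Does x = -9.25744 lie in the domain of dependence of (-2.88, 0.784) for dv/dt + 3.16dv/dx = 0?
No. Only data at x = -5.35744 affects (-2.88, 0.784). Advection has one-way propagation along characteristics.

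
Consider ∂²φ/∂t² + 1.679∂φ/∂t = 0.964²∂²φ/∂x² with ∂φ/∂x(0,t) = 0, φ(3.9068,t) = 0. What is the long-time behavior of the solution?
As t → ∞, φ → 0. Damping (γ=1.679) dissipates energy; oscillations decay exponentially.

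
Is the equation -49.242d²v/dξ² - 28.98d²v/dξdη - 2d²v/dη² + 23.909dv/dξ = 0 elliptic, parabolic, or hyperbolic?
Computing B² - 4AC with A = -49.242, B = -28.98, C = -2: discriminant = 445.9044 (positive). Answer: hyperbolic.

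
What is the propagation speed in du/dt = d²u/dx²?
Infinite. The heat equation is parabolic, not hyperbolic, so disturbances propagate instantly.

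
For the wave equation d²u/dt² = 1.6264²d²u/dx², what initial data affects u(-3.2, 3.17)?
Domain of dependence: [-8.355688, 1.955688]. Signals travel at speed 1.6264, so data within |x - -3.2| ≤ 1.6264·3.17 = 5.155688 can reach the point.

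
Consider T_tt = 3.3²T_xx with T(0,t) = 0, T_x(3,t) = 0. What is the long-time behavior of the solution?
As t → ∞, T oscillates (no decay). Energy is conserved; the solution oscillates indefinitely as standing waves.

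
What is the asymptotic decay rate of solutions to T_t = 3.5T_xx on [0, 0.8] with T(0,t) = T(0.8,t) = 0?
Eigenvalues: λₙ = 3.5n²π²/0.8².
First three modes:
  n=1: λ₁ = 3.5π²/0.8² ≈ 53.974
  n=2: λ₂ = 14π²/0.8² ≈ 215.898 (4× faster decay)
  n=3: λ₃ = 31.5π²/0.8² ≈ 485.77 (9× faster decay)
As t → ∞, higher modes decay exponentially faster. The n=1 mode dominates: T ~ c₁ sin(πx/0.8) e^{-λ₁t}.
Decay rate: λ₁ = 3.5π²/0.8² ≈ 53.974.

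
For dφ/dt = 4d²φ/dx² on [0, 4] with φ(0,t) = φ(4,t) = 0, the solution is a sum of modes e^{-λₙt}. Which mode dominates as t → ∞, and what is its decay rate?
Eigenvalues: λₙ = 4n²π²/4².
First three modes:
  n=1: λ₁ = 4π²/4² ≈ 2.467
  n=2: λ₂ = 16π²/4² ≈ 9.87 (4× faster decay)
  n=3: λ₃ = 36π²/4² ≈ 22.207 (9× faster decay)
As t → ∞, higher modes decay exponentially faster. The n=1 mode dominates: φ ~ c₁ sin(πx/4) e^{-λ₁t}.
Decay rate: λ₁ = 4π²/4² ≈ 2.467.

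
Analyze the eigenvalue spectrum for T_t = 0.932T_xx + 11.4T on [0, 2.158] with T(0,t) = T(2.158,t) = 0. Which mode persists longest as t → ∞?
Eigenvalues: λₙ = 0.932n²π²/2.158² - 11.4.
First three modes:
  n=1: λ₁ = 0.932π²/2.158² - 11.4 ≈ -9.425
  n=2: λ₂ = 3.728π²/2.158² - 11.4 ≈ -3.499
  n=3: λ₃ = 8.388π²/2.158² - 11.4 ≈ 6.377
Since 0.932π²/2.158² ≈ 1.975 < 11.4, λ₁ < 0.
The n=1 mode grows fastest (−λₙ is largest for n=1) → dominates.
Asymptotic: T ~ c₁ sin(πx/2.158) e^{9.425t} (exponential growth at rate −λ₁ ≈ 9.425).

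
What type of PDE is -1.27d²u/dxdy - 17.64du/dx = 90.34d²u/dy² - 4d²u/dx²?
Rewriting in standard form: 4d²u/dx² - 1.27d²u/dxdy - 90.34d²u/dy² - 17.64du/dx = 0. With A = 4, B = -1.27, C = -90.34, the discriminant is 1447.0529. This is a hyperbolic PDE.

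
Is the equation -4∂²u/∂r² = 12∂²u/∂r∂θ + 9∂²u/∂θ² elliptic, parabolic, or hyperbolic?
Rewriting in standard form: -4∂²u/∂r² - 12∂²u/∂r∂θ - 9∂²u/∂θ² = 0. Computing B² - 4AC with A = -4, B = -12, C = -9: discriminant = 0 (zero). Answer: parabolic.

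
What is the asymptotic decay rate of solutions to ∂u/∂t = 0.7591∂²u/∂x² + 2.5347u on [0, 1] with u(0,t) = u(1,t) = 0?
Eigenvalues: λₙ = 0.7591n²π²/1² - 2.5347.
First three modes:
  n=1: λ₁ = 0.7591π² - 2.5347 ≈ 4.957
  n=2: λ₂ = 3.0364π² - 2.5347 ≈ 27.433
  n=3: λ₃ = 6.8319π² - 2.5347 ≈ 64.893
Since 0.7591π² ≈ 7.492 > 2.5347, all λₙ > 0.
The n=1 mode decays slowest → dominates as t → ∞.
Asymptotic: u ~ c₁ sin(πx/1) e^{-λ₁t} with decay rate λ₁ ≈ 4.957.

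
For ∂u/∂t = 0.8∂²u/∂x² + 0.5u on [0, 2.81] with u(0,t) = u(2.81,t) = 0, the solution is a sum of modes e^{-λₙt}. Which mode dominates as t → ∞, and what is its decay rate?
Eigenvalues: λₙ = 0.8n²π²/2.81² - 0.5.
First three modes:
  n=1: λ₁ = 0.8π²/2.81² - 0.5 ≈ 0.5
  n=2: λ₂ = 3.2π²/2.81² - 0.5 ≈ 3.5
  n=3: λ₃ = 7.2π²/2.81² - 0.5 ≈ 8.5
Since 0.8π²/2.81² ≈ 1 > 0.5, all λₙ > 0.
The n=1 mode decays slowest → dominates as t → ∞.
Asymptotic: u ~ c₁ sin(πx/2.81) e^{-λ₁t} with decay rate λ₁ ≈ 0.5.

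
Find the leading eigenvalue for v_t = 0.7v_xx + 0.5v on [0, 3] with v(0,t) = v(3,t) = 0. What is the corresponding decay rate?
Eigenvalues: λₙ = 0.7n²π²/3² - 0.5.
First three modes:
  n=1: λ₁ = 0.7π²/3² - 0.5 ≈ 0.268
  n=2: λ₂ = 2.8π²/3² - 0.5 ≈ 2.571
  n=3: λ₃ = 6.3π²/3² - 0.5 ≈ 6.409
Since 0.7π²/3² ≈ 0.768 > 0.5, all λₙ > 0.
The n=1 mode decays slowest → dominates as t → ∞.
Asymptotic: v ~ c₁ sin(πx/3) e^{-λ₁t} with decay rate λ₁ ≈ 0.268.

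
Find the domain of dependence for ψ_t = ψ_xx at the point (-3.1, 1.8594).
The entire real line. The heat equation has infinite propagation speed: any initial disturbance instantly affects all points (though exponentially small far away).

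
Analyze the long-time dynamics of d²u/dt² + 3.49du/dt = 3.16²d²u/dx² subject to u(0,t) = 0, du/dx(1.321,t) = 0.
Long-time behavior: u → 0. Damping (γ=3.49) dissipates energy; oscillations decay exponentially.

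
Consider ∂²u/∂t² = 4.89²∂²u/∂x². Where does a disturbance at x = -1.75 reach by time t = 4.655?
Domain of influence: [-24.51295, 21.01295]. Data at x = -1.75 spreads outward at speed 4.89.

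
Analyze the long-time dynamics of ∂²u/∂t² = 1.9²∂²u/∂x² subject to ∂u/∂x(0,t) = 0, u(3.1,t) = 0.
Long-time behavior: u oscillates (no decay). Energy is conserved; the solution oscillates indefinitely as standing waves.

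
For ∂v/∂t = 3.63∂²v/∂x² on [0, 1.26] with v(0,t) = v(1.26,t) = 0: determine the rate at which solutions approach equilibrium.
Eigenvalues: λₙ = 3.63n²π²/1.26².
First three modes:
  n=1: λ₁ = 3.63π²/1.26² ≈ 22.567
  n=2: λ₂ = 14.52π²/1.26² ≈ 90.266 (4× faster decay)
  n=3: λ₃ = 32.67π²/1.26² ≈ 203.099 (9× faster decay)
As t → ∞, higher modes decay exponentially faster. The n=1 mode dominates: v ~ c₁ sin(πx/1.26) e^{-λ₁t}.
Decay rate: λ₁ = 3.63π²/1.26² ≈ 22.567.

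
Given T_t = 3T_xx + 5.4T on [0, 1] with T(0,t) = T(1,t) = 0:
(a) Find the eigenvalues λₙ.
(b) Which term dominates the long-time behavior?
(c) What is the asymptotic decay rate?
Eigenvalues: λₙ = 3n²π²/1² - 5.4.
First three modes:
  n=1: λ₁ = 3π² - 5.4 ≈ 24.209
  n=2: λ₂ = 12π² - 5.4 ≈ 113.035
  n=3: λ₃ = 27π² - 5.4 ≈ 261.079
Since 3π² ≈ 29.609 > 5.4, all λₙ > 0.
The n=1 mode decays slowest → dominates as t → ∞.
Asymptotic: T ~ c₁ sin(πx/1) e^{-λ₁t} with decay rate λ₁ ≈ 24.209.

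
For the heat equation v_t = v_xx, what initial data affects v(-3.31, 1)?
The entire real line. The heat equation has infinite propagation speed: any initial disturbance instantly affects all points (though exponentially small far away).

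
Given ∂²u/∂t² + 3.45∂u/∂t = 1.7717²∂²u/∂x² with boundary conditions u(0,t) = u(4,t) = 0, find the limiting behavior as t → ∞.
u → 0. Damping (γ=3.45) dissipates energy; oscillations decay exponentially.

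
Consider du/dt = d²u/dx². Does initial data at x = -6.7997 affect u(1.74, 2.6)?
Yes, for any finite x. The heat equation has infinite propagation speed, so all initial data affects all points at any t > 0.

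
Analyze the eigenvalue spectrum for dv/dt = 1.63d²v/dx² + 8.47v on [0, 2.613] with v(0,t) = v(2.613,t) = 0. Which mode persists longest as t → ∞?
Eigenvalues: λₙ = 1.63n²π²/2.613² - 8.47.
First three modes:
  n=1: λ₁ = 1.63π²/2.613² - 8.47 ≈ -6.114
  n=2: λ₂ = 6.52π²/2.613² - 8.47 ≈ 0.955
  n=3: λ₃ = 14.67π²/2.613² - 8.47 ≈ 12.736
Since 1.63π²/2.613² ≈ 2.356 < 8.47, λ₁ < 0.
The n=1 mode grows fastest (−λₙ is largest for n=1) → dominates.
Asymptotic: v ~ c₁ sin(πx/2.613) e^{6.114t} (exponential growth at rate −λ₁ ≈ 6.114).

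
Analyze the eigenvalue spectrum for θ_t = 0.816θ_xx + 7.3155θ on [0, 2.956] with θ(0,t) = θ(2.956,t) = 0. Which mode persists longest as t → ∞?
Eigenvalues: λₙ = 0.816n²π²/2.956² - 7.3155.
First three modes:
  n=1: λ₁ = 0.816π²/2.956² - 7.3155 ≈ -6.394
  n=2: λ₂ = 3.264π²/2.956² - 7.3155 ≈ -3.629
  n=3: λ₃ = 7.344π²/2.956² - 7.3155 ≈ 0.98
Since 0.816π²/2.956² ≈ 0.922 < 7.3155, λ₁ < 0.
The n=1 mode grows fastest (−λₙ is largest for n=1) → dominates.
Asymptotic: θ ~ c₁ sin(πx/2.956) e^{6.394t} (exponential growth at rate −λ₁ ≈ 6.394).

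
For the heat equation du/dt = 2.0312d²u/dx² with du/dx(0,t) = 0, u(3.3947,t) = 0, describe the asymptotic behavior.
u → 0. Heat escapes through the Dirichlet boundary.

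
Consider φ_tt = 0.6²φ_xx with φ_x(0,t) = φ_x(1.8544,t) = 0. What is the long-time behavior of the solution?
As t → ∞, φ oscillates about a mean that drifts linearly in t (generically unbounded; no decay). There is no damping, so the nonconstant modes persist as standing waves (energy conserved, no decay). But with Neumann conditions at both ends the constant mode has eigenvalue 0: the spatial mean M(t) of φ satisfies M'' = 0, so M(t) = M(0) + M'(0)·t. Unless the initial velocity has zero mean (∫φ_t(x,0)dx = 0), the solution grows linearly in t (unbounded, though not exponentially); if it does have zero mean, the solution stays bounded and simply oscillates.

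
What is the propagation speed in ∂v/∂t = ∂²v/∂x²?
Infinite. The heat equation is parabolic, not hyperbolic, so disturbances propagate instantly.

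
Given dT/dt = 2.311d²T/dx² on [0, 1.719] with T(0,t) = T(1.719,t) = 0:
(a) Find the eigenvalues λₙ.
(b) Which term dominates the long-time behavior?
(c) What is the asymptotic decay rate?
Eigenvalues: λₙ = 2.311n²π²/1.719².
First three modes:
  n=1: λ₁ = 2.311π²/1.719² ≈ 7.719
  n=2: λ₂ = 9.244π²/1.719² ≈ 30.875 (4× faster decay)
  n=3: λ₃ = 20.799π²/1.719² ≈ 69.469 (9× faster decay)
As t → ∞, higher modes decay exponentially faster. The n=1 mode dominates: T ~ c₁ sin(πx/1.719) e^{-λ₁t}.
Decay rate: λ₁ = 2.311π²/1.719² ≈ 7.719.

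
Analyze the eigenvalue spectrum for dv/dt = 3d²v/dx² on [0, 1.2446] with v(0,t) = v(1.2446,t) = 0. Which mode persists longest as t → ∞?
Eigenvalues: λₙ = 3n²π²/1.2446².
First three modes:
  n=1: λ₁ = 3π²/1.2446² ≈ 19.114
  n=2: λ₂ = 12π²/1.2446² ≈ 76.458 (4× faster decay)
  n=3: λ₃ = 27π²/1.2446² ≈ 172.03 (9× faster decay)
As t → ∞, higher modes decay exponentially faster. The n=1 mode dominates: v ~ c₁ sin(πx/1.2446) e^{-λ₁t}.
Decay rate: λ₁ = 3π²/1.2446² ≈ 19.114.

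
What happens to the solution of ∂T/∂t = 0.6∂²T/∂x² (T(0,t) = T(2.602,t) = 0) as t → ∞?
T → 0. Heat diffuses out through both boundaries.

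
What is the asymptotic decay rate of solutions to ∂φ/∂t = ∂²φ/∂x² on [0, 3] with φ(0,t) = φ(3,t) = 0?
Eigenvalues: λₙ = n²π²/3².
First three modes:
  n=1: λ₁ = π²/3² ≈ 1.097
  n=2: λ₂ = 4π²/3² ≈ 4.386 (4× faster decay)
  n=3: λ₃ = 9π²/3² ≈ 9.87 (9× faster decay)
As t → ∞, higher modes decay exponentially faster. The n=1 mode dominates: φ ~ c₁ sin(πx/3) e^{-λ₁t}.
Decay rate: λ₁ = π²/3² ≈ 1.097.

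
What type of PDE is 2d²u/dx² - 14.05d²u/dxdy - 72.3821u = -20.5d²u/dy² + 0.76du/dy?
Rewriting in standard form: 2d²u/dx² - 14.05d²u/dxdy + 20.5d²u/dy² - 0.76du/dy - 72.3821u = 0. With A = 2, B = -14.05, C = 20.5, the discriminant is 33.4025. This is a hyperbolic PDE.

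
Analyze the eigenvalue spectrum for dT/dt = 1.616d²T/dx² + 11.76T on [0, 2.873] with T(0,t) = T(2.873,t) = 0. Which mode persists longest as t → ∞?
Eigenvalues: λₙ = 1.616n²π²/2.873² - 11.76.
First three modes:
  n=1: λ₁ = 1.616π²/2.873² - 11.76 ≈ -9.828
  n=2: λ₂ = 6.464π²/2.873² - 11.76 ≈ -4.031
  n=3: λ₃ = 14.544π²/2.873² - 11.76 ≈ 5.631
Since 1.616π²/2.873² ≈ 1.932 < 11.76, λ₁ < 0.
The n=1 mode grows fastest (−λₙ is largest for n=1) → dominates.
Asymptotic: T ~ c₁ sin(πx/2.873) e^{9.828t} (exponential growth at rate −λ₁ ≈ 9.828).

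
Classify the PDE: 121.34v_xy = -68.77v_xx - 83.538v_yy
Rewriting in standard form: 68.77v_xx + 121.34v_xy + 83.538v_yy = 0. A = 68.77, B = 121.34, C = 83.538. Discriminant B² - 4AC = -8256.23744. Since -8256.23744 < 0, elliptic.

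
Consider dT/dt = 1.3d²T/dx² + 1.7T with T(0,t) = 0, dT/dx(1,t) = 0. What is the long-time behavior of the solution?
As t → ∞, T → 0. Diffusion dominates reaction (r=1.7 < κπ²/(4L²)≈3.21); solution decays.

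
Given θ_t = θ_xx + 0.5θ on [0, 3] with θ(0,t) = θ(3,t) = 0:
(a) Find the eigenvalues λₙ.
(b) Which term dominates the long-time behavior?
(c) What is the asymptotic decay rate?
Eigenvalues: λₙ = n²π²/3² - 0.5.
First three modes:
  n=1: λ₁ = π²/3² - 0.5 ≈ 0.597
  n=2: λ₂ = 4π²/3² - 0.5 ≈ 3.886
  n=3: λ₃ = 9π²/3² - 0.5 ≈ 9.37
Since π²/3² ≈ 1.097 > 0.5, all λₙ > 0.
The n=1 mode decays slowest → dominates as t → ∞.
Asymptotic: θ ~ c₁ sin(πx/3) e^{-λ₁t} with decay rate λ₁ ≈ 0.597.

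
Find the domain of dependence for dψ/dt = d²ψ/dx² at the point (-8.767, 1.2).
The entire real line. The heat equation has infinite propagation speed: any initial disturbance instantly affects all points (though exponentially small far away).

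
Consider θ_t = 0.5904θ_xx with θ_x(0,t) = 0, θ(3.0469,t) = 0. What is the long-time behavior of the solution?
As t → ∞, θ → 0. Heat escapes through the Dirichlet boundary.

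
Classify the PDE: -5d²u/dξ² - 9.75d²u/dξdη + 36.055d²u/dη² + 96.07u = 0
A = -5, B = -9.75, C = 36.055. Discriminant B² - 4AC = 816.1625. Since 816.1625 > 0, hyperbolic.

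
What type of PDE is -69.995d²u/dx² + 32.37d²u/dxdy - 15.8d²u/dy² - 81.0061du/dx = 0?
With A = -69.995, B = 32.37, C = -15.8, the discriminant is -3375.8671. This is an elliptic PDE.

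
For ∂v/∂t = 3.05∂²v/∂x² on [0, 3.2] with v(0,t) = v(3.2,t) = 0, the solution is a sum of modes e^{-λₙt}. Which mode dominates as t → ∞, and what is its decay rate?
Eigenvalues: λₙ = 3.05n²π²/3.2².
First three modes:
  n=1: λ₁ = 3.05π²/3.2² ≈ 2.94
  n=2: λ₂ = 12.2π²/3.2² ≈ 11.759 (4× faster decay)
  n=3: λ₃ = 27.45π²/3.2² ≈ 26.457 (9× faster decay)
As t → ∞, higher modes decay exponentially faster. The n=1 mode dominates: v ~ c₁ sin(πx/3.2) e^{-λ₁t}.
Decay rate: λ₁ = 3.05π²/3.2² ≈ 2.94.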